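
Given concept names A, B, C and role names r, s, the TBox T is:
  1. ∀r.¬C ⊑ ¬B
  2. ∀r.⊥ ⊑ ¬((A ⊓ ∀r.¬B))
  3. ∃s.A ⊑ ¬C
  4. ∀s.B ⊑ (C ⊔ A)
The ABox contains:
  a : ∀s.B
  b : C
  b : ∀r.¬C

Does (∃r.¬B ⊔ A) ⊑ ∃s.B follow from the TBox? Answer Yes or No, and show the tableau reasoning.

No

1. (∃r.¬B ⊔ A) ⊑ ∃s.B  ⇔  ((∃r.¬B ⊔ A) ⊓ ∀s.¬B) unsat w.r.t. T
   open: L(x₀) ⊇ {∀s.¬A, ∀s.¬B, ∃r.C, ∃r.¬B, ∃r.⊤, …} (+ ∃-successors)
2. Hence (∃r.¬B ⊔ A) ⊑ ∃s.B: not entailed.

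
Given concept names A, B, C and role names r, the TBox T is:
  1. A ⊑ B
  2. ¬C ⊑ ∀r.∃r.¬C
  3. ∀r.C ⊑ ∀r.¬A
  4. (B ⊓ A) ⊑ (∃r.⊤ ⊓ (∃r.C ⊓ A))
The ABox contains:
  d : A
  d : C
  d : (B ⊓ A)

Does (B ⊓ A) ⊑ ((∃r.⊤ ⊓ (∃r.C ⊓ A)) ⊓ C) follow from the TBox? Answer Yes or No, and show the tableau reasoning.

1. (B ⊓ A) ⊑ ((∃r.⊤ ⊓ (∃r.C ⊓ A)) ⊓ C)  ⇔  ((B ⊓ A) ⊓ ((∀r.⊥ ⊔ (∀r.¬C ⊔ ¬A)) ⊔ ¬C)) unsat w.r.t. T
   apply at x₀: (B ⊓ A)⊑(∃r.⊤ ⊓ (∃r.C ⊓ A))
   open: L(x₀) ⊇ {A, B, ¬C, ∀r.∃r.¬C, ∃r.C, …} (+ ∃-successors)
2. Hence (B ⊓ A) ⊑ ((∃r.⊤ ⊓ (∃r.C ⊓ A)) ⊓ C): not entailed.

No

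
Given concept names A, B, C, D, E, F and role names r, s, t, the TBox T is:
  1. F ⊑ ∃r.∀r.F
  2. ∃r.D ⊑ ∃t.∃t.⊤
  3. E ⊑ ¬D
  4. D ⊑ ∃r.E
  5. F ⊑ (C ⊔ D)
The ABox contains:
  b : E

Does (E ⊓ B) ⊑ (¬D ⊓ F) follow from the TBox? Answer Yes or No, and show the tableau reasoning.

No

1. (E ⊓ B) ⊑ (¬D ⊓ F)  ⇔  ((E ⊓ B) ⊓ (D ⊔ ¬F)) unsat w.r.t. T
   apply at x₀: E⊑¬D
   open: L(x₀) ⊇ {B, E, ¬D, ¬F, ∀r.¬D}
2. Hence (E ⊓ B) ⊑ (¬D ⊓ F): not entailed.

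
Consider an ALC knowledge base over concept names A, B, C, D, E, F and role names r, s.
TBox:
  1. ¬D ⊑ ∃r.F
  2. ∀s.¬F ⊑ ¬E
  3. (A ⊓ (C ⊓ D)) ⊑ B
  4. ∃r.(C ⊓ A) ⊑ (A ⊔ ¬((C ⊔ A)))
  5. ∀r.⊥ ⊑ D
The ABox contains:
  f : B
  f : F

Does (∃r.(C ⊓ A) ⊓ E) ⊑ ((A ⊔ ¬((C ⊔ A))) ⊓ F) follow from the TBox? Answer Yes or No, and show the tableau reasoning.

1. (∃r.(C ⊓ A) ⊓ E) ⊑ ((A ⊔ ¬((C ⊔ A))) ⊓ F)  ⇔  ((∃r.(C ⊓ A) ⊓ E) ⊓ ((¬A ⊓ (C ⊔ A)) ⊔ ¬F)) unsat w.r.t. T
   apply at x₀: ∃r.(C ⊓ A)⊑(A ⊔ ¬((C ⊔ A)))
   open: L(x₀) ⊇ {D, E, ¬A, ¬C, ¬F, …} (+ ∃-successors)
2. Hence (∃r.(C ⊓ A) ⊓ E) ⊑ ((A ⊔ ¬((C ⊔ A))) ⊓ F): not entailed.

No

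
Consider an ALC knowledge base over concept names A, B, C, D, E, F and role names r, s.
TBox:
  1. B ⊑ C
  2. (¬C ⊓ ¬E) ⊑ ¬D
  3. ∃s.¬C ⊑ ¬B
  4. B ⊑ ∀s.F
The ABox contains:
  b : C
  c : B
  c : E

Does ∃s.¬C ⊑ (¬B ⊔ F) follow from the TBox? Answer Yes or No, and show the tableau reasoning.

Yes

1. ∃s.¬C ⊑ (¬B ⊔ F)  ⇔  (∃s.¬C ⊓ (B ⊓ ¬F)) unsat w.r.t. T
   all branches close; clash {B, ¬B} at x₀
2. Hence ∃s.¬C ⊑ (¬B ⊔ F): entailed.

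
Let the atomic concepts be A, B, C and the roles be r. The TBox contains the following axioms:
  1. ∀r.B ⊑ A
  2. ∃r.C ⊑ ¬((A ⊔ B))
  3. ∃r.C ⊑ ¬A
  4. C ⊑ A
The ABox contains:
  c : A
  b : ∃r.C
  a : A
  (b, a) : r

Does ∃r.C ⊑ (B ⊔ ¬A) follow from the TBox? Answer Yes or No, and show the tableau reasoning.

1. ∃r.C ⊑ (B ⊔ ¬A)  ⇔  (∃r.C ⊓ (¬B ⊓ A)) unsat w.r.t. T
   all branches close; clash {A, ¬A} at x₀
2. Hence ∃r.C ⊑ (B ⊔ ¬A): entailed.

Yes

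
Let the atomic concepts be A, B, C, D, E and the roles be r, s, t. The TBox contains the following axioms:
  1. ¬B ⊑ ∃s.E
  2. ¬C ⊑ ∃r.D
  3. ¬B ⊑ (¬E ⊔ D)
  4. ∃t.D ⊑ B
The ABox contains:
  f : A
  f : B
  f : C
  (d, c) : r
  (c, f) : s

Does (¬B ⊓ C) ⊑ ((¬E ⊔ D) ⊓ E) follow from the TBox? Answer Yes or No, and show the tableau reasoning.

1. (¬B ⊓ C) ⊑ ((¬E ⊔ D) ⊓ E)  ⇔  ((¬B ⊓ C) ⊓ ((E ⊓ ¬D) ⊔ ¬E)) unsat w.r.t. T
   apply at x₀: ¬B⊑∃s.E; ¬B⊑(¬E ⊔ D)
   open: L(x₀) ⊇ {C, ¬B, ¬E, ∀t.¬D, ∃s.E} (+ ∃-successors)
2. Hence (¬B ⊓ C) ⊑ ((¬E ⊔ D) ⊓ E): not entailed.

No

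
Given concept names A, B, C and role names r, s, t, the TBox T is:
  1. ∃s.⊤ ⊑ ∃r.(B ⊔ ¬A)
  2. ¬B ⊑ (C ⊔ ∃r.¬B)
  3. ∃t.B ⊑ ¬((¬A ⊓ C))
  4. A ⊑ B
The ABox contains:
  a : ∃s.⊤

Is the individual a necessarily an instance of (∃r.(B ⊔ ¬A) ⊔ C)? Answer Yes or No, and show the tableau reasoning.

Yes

1. a : (∃r.(B ⊔ ¬A) ⊔ C)?  L(a) = {∃s.⊤} ∪ {(∀r.(¬B ⊓ A) ⊓ ¬C)}
   clash {A, ¬A} at an ∃-successor — a ∈ (∃r.(B ⊔ ¬A) ⊔ C)
2. Hence a : (∃r.(B ⊔ ¬A) ⊔ C): entailed.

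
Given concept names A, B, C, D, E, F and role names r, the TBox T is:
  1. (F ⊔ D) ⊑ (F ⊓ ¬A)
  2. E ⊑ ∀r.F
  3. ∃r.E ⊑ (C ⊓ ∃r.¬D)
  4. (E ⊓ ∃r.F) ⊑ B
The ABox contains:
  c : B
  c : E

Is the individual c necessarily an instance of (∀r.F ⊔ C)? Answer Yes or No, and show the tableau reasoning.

1. c : (∀r.F ⊔ C)?  L(c) = {B, E} ∪ {(∃r.¬F ⊓ ¬C)}
   clash {C, ¬C} at c — c ∈ (∀r.F ⊔ C)
2. Hence c : (∀r.F ⊔ C): entailed.

Yes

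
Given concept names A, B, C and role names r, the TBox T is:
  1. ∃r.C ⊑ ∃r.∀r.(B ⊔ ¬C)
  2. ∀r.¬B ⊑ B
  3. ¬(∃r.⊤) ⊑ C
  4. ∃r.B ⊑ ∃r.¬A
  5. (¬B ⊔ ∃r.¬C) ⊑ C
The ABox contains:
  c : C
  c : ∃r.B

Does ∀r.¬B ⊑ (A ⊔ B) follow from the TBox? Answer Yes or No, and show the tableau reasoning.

Yes

1. ∀r.¬B ⊑ (A ⊔ B)  ⇔  (∀r.¬B ⊓ (¬A ⊓ ¬B)) unsat w.r.t. T
   all branches close; clash {B, ¬B} at x₀
2. Hence ∀r.¬B ⊑ (A ⊔ B): entailed.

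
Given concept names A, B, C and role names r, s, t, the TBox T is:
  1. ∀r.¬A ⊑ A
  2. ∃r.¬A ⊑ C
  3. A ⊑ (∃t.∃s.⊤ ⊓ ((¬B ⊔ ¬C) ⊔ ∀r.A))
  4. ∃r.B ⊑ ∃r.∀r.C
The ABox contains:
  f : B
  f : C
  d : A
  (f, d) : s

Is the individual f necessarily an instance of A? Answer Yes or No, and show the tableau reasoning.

1. f : A?  L(f) = {B, C} ∪ {¬A}
   open: L(f) ⊇ {B, C, ¬A, ∀r.¬B, ∃r.A} (+ ∃-successors) — f ∉ A possible
2. Hence f : A: not entailed.

No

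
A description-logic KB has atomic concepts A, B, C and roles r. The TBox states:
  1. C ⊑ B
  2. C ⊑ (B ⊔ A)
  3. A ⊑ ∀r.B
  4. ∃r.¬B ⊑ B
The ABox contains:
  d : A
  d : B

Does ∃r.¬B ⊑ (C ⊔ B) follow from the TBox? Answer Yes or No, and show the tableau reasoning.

1. ∃r.¬B ⊑ (C ⊔ B)  ⇔  (∃r.¬B ⊓ (¬C ⊓ ¬B)) unsat w.r.t. T
   all branches close; clash {B, ¬B} at an ∃-successor
2. Hence ∃r.¬B ⊑ (C ⊔ B): entailed.

Yes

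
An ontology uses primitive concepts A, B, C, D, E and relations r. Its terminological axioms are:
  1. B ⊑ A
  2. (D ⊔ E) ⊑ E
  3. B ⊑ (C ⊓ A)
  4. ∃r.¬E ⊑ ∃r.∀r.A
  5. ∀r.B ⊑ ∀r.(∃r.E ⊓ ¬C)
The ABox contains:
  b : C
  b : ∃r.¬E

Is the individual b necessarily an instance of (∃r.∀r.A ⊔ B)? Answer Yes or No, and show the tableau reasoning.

1. b : (∃r.∀r.A ⊔ B)?  L(b) = {C, ∃r.¬E} ∪ {(∀r.∃r.¬A ⊓ ¬B)}
   clash {C, ¬C} at an ∃-successor — b ∈ (∃r.∀r.A ⊔ B)
2. Hence b : (∃r.∀r.A ⊔ B): entailed.

Yes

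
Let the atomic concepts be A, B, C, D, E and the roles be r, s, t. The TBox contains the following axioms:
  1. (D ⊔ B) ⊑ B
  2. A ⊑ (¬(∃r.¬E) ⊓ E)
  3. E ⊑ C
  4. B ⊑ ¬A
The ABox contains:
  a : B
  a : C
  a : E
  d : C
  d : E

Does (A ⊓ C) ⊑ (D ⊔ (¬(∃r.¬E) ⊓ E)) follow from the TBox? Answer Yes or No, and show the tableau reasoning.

Yes

1. (A ⊓ C) ⊑ (D ⊔ (¬(∃r.¬E) ⊓ E))  ⇔  ((A ⊓ C) ⊓ (¬D ⊓ (∃r.¬E ⊔ ¬E))) unsat w.r.t. T
   all branches close; clash {A, ¬A} at x₀
2. Hence (A ⊓ C) ⊑ (D ⊔ (¬(∃r.¬E) ⊓ E)): entailed.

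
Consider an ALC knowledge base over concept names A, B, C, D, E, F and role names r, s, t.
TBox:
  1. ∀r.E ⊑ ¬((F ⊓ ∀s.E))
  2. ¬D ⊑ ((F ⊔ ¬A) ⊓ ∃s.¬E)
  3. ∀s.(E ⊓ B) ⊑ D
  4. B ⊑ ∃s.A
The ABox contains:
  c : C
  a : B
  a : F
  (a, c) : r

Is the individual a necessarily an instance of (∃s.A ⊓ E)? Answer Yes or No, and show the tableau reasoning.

No

1. a : (∃s.A ⊓ E)?  L(a) = {B, F} ∪ {(∀s.¬A ⊔ ¬E)}
   apply at a: B⊑∃s.A
   open: L(a) ⊇ {B, D, F, ¬E, ∃r.¬E, …} (+ ∃-successors) — a ∉ (∃s.A ⊓ E) possible
2. Hence a : (∃s.A ⊓ E): not entailed.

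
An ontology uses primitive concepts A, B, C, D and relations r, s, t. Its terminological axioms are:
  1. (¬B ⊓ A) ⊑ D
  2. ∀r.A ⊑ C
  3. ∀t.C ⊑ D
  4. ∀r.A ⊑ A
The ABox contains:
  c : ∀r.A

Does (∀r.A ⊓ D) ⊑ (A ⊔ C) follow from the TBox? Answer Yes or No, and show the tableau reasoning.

Yes

1. (∀r.A ⊓ D) ⊑ (A ⊔ C)  ⇔  ((∀r.A ⊓ D) ⊓ (¬A ⊓ ¬C)) unsat w.r.t. T
   all branches close; clash {A, ¬A} at x₀
2. Hence (∀r.A ⊓ D) ⊑ (A ⊔ C): entailed.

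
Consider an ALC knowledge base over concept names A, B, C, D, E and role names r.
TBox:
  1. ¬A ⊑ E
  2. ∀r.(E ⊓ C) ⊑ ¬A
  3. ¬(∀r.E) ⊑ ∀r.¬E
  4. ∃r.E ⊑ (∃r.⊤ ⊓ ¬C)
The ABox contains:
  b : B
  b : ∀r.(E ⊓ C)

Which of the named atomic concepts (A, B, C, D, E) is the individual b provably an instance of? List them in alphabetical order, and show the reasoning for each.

{B, E}

1. b : A?  L(b) = {B, ∀r.(E ⊓ C)} ∪ {¬A}
   apply at b: ¬A⊑E
   open: L(b) ⊇ {B, E, ¬A, ∀r.(E ⊓ C), ∀r.E, …} — b ∉ A possible
2. b : B?  L(b) = {B, ∀r.(E ⊓ C)} ∪ {¬B}
   clash {B, ¬B} at b — b ∈ B
3. b : C?  L(b) = {B, ∀r.(E ⊓ C)} ∪ {¬C}
   apply at b: ∀r.(E ⊓ C)⊑¬A
   open: L(b) ⊇ {B, E, ¬A, ¬C, ∀r.(E ⊓ C), …} — b ∉ C possible
4. b : D?  L(b) = {B, ∀r.(E ⊓ C)} ∪ {¬D}
   apply at b: ∀r.(E ⊓ C)⊑¬A
   open: L(b) ⊇ {B, E, ¬A, ¬D, ∀r.(E ⊓ C), …} — b ∉ D possible
5. b : E?  L(b) = {B, ∀r.(E ⊓ C)} ∪ {¬E}
   clash {E, ¬E} at b — b ∈ E
6. Entailed for b: {B, E}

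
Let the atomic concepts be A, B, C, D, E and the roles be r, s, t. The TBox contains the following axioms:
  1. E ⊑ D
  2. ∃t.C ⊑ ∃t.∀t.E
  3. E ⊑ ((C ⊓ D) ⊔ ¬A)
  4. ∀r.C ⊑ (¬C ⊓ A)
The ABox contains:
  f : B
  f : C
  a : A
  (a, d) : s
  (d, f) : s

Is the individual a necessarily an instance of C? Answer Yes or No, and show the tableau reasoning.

1. a : C?  L(a) = {A} ∪ {¬C}
   open: L(a) ⊇ {A, ¬C, ¬E, ∀t.¬C, ∃r.¬C} (+ ∃-successors) — a ∉ C possible
2. Hence a : C: not entailed.

No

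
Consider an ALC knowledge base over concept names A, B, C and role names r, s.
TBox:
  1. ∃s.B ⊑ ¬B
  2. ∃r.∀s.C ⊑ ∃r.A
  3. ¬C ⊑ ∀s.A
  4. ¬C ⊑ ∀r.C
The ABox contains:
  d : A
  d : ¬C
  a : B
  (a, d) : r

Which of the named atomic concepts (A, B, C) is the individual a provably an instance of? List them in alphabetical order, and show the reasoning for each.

{B, C}

1. a : A?  L(a) = {B} ∪ {¬A}
   open: L(a) ⊇ {B, C, ¬A, ∀r.∃s.¬C, ∀s.¬B} — a ∉ A possible
2. a : B?  L(a) = {B} ∪ {¬B}
   clash {B, ¬B} at a — a ∈ B
3. a : C?  L(a) = {B} ∪ {¬C}
   clash {B, ¬B} at a — a ∈ C
4. Entailed for a: {B, C}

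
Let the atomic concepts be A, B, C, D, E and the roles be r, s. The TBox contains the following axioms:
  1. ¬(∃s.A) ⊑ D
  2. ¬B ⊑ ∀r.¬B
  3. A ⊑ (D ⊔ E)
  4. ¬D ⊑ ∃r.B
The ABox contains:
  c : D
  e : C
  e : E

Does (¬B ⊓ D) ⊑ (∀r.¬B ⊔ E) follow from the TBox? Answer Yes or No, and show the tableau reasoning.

1. (¬B ⊓ D) ⊑ (∀r.¬B ⊔ E)  ⇔  ((¬B ⊓ D) ⊓ (∃r.B ⊓ ¬E)) unsat w.r.t. T
   all branches close; clash {B, ¬B} at an ∃-successor
2. Hence (¬B ⊓ D) ⊑ (∀r.¬B ⊔ E): entailed.

Yes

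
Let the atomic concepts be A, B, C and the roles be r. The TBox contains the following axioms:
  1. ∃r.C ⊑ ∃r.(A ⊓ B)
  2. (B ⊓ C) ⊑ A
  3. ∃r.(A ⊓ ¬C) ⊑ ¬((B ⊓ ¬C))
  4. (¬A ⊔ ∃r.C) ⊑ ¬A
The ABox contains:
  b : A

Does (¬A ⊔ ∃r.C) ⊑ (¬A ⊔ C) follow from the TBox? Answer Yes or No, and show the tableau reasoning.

Yes

1. (¬A ⊔ ∃r.C) ⊑ (¬A ⊔ C)  ⇔  ((¬A ⊔ ∃r.C) ⊓ (A ⊓ ¬C)) unsat w.r.t. T
   all branches close; clash {A, ¬A} at x₀
2. Hence (¬A ⊔ ∃r.C) ⊑ (¬A ⊔ C): entailed.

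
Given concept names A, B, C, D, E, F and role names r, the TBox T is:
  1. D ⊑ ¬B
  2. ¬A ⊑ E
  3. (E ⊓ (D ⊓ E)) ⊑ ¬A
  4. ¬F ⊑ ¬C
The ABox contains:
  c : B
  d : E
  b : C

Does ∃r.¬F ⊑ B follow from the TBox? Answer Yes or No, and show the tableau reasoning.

No

1. ∃r.¬F ⊑ B  ⇔  (∃r.¬F ⊓ ¬B) unsat w.r.t. T
   open: L(x₀) ⊇ {A, F, ¬B, ¬E, ∃r.¬F} (+ ∃-successors)
2. Hence ∃r.¬F ⊑ B: not entailed.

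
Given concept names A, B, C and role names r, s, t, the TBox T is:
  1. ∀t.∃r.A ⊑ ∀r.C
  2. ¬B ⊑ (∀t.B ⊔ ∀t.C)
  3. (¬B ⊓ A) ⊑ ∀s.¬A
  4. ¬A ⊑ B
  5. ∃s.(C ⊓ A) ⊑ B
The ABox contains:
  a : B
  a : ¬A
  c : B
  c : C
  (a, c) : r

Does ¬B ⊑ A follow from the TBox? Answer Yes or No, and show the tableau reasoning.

Yes

1. ¬B ⊑ A  ⇔  (¬B ⊓ ¬A) unsat w.r.t. T
   all branches close; clash {B, ¬B} at x₀
2. Hence ¬B ⊑ A: entailed.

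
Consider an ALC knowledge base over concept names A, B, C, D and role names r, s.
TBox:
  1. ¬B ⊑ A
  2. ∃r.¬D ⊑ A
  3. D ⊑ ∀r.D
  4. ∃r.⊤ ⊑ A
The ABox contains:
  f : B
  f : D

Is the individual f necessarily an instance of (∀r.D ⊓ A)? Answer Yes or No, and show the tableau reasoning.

No

1. f : (∀r.D ⊓ A)?  L(f) = {B, D} ∪ {(∃r.¬D ⊔ ¬A)}
   apply at f: D⊑∀r.D
   open: L(f) ⊇ {B, D, ¬A, ∀r.D, ∀r.⊥} — f ∉ (∀r.D ⊓ A) possible
2. Hence f : (∀r.D ⊓ A): not entailed.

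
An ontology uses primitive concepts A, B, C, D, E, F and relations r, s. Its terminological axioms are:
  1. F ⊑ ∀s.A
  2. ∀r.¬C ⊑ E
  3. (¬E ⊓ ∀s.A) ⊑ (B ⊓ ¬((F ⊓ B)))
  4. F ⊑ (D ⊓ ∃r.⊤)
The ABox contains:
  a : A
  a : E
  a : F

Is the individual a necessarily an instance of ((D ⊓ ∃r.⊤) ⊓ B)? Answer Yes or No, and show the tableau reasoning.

1. a : ((D ⊓ ∃r.⊤) ⊓ B)?  L(a) = {A, E, F} ∪ {((¬D ⊔ ∀r.⊥) ⊔ ¬B)}
   apply at a: F⊑∀s.A; F⊑(D ⊓ ∃r.⊤)
   open: L(a) ⊇ {A, D, E, F, ¬B, …} (+ ∃-successors) — a ∉ ((D ⊓ ∃r.⊤) ⊓ B) possible
2. Hence a : ((D ⊓ ∃r.⊤) ⊓ B): not entailed.

No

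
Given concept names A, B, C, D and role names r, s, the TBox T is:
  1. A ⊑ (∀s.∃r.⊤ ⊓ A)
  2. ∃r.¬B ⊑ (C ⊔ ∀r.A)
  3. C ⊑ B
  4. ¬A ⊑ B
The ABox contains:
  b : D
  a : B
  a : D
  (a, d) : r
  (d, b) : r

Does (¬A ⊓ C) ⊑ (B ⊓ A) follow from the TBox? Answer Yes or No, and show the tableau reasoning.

1. (¬A ⊓ C) ⊑ (B ⊓ A)  ⇔  ((¬A ⊓ C) ⊓ (¬B ⊔ ¬A)) unsat w.r.t. T
   apply at x₀: C⊑B; ¬A⊑B
   open: L(x₀) ⊇ {B, C, ¬A, ∀r.B}
2. Hence (¬A ⊓ C) ⊑ (B ⊓ A): not entailed.

No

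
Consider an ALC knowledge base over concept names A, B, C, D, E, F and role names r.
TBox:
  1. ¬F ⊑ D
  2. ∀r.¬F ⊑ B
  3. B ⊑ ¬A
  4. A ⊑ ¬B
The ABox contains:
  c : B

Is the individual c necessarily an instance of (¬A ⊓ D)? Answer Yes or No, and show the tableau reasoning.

1. c : (¬A ⊓ D)?  L(c) = {B} ∪ {(A ⊔ ¬D)}
   apply at c: B⊑¬A
   open: L(c) ⊇ {B, F, ¬A, ¬D} — c ∉ (¬A ⊓ D) possible
2. Hence c : (¬A ⊓ D): not entailed.

No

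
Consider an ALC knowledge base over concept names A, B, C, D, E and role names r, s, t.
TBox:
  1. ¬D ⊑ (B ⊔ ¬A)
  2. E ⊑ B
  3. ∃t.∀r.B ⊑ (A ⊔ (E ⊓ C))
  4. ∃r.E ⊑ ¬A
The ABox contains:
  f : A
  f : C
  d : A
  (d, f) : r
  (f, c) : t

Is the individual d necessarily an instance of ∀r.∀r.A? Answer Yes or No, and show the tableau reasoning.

1. d : ∀r.∀r.A?  L(d) = {A} ∪ {∃r.∃r.¬A}
   open: L(d) ⊇ {A, D, ¬E, ∀r.¬E, ∀t.∃r.¬B, …} (+ ∃-successors) — d ∉ ∀r.∀r.A possible
2. Hence d : ∀r.∀r.A: not entailed.

No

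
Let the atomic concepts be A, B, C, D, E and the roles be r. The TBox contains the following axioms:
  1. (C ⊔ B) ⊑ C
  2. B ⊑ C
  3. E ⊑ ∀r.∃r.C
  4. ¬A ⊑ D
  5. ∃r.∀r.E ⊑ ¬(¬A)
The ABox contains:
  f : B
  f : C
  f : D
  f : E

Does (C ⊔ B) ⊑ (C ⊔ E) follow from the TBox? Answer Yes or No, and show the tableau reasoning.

1. (C ⊔ B) ⊑ (C ⊔ E)  ⇔  ((C ⊔ B) ⊓ (¬C ⊓ ¬E)) unsat w.r.t. T
   all branches close; clash {C, ¬C} at x₀
2. Hence (C ⊔ B) ⊑ (C ⊔ E): entailed.

Yes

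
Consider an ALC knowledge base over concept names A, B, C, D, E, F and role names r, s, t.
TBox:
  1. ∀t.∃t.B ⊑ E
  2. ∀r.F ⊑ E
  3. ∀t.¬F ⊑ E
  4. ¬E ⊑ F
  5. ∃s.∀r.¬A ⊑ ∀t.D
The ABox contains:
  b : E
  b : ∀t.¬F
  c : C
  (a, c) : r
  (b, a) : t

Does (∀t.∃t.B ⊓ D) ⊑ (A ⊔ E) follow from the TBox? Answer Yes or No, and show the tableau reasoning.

Yes

1. (∀t.∃t.B ⊓ D) ⊑ (A ⊔ E)  ⇔  ((∀t.∃t.B ⊓ D) ⊓ (¬A ⊓ ¬E)) unsat w.r.t. T
   all branches close; clash {E, ¬E} at x₀
2. Hence (∀t.∃t.B ⊓ D) ⊑ (A ⊔ E): entailed.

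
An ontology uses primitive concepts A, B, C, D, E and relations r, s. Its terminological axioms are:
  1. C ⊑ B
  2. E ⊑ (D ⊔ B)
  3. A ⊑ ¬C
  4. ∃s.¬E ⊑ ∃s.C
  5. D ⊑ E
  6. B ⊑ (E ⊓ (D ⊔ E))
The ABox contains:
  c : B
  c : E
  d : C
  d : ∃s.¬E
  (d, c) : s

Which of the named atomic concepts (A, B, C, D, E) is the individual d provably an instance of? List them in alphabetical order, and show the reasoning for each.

{B, C, E}

1. d : A?  L(d) = {C, ∃s.¬E} ∪ {¬A}
   apply at d: C⊑B; ∃s.¬E⊑∃s.C
   open: L(d) ⊇ {B, C, E, ¬A, ¬D, …} (+ ∃-successors) — d ∉ A possible
2. d : B?  L(d) = {C, ∃s.¬E} ∪ {¬B}
   clash {C, ¬C} at d — d ∈ B
3. d : C?  L(d) = {C, ∃s.¬E} ∪ {¬C}
   clash {C, ¬C} at d — d ∈ C
4. d : D?  L(d) = {C, ∃s.¬E} ∪ {¬D}
   apply at d: C⊑B; ∃s.¬E⊑∃s.C
   open: L(d) ⊇ {B, C, E, ¬A, ¬D, …} (+ ∃-successors) — d ∉ D possible
5. d : E?  L(d) = {C, ∃s.¬E} ∪ {¬E}
   clash {C, ¬C} at d — d ∈ E
6. Entailed for d: {B, C, E}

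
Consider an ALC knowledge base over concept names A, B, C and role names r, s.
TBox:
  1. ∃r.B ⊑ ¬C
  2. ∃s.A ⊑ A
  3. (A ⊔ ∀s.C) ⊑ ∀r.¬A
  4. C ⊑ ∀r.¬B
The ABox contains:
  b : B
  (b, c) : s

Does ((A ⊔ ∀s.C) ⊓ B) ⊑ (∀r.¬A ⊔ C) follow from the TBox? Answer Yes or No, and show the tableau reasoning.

1. ((A ⊔ ∀s.C) ⊓ B) ⊑ (∀r.¬A ⊔ C)  ⇔  (((A ⊔ ∀s.C) ⊓ B) ⊓ (∃r.A ⊓ ¬C)) unsat w.r.t. T
   all branches close; clash {A, ¬A} at an ∃-successor
2. Hence ((A ⊔ ∀s.C) ⊓ B) ⊑ (∀r.¬A ⊔ C): entailed.

Yes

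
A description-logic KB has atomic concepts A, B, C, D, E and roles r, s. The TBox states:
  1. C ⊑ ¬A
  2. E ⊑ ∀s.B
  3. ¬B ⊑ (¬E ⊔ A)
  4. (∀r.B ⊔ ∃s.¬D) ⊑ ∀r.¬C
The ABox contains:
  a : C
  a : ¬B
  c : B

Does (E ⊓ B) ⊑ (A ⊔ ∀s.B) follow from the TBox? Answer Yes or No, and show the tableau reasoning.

Yes

1. (E ⊓ B) ⊑ (A ⊔ ∀s.B)  ⇔  ((E ⊓ B) ⊓ (¬A ⊓ ∃s.¬B)) unsat w.r.t. T
   all branches close; clash {B, ¬B} at an ∃-successor
2. Hence (E ⊓ B) ⊑ (A ⊔ ∀s.B): entailed.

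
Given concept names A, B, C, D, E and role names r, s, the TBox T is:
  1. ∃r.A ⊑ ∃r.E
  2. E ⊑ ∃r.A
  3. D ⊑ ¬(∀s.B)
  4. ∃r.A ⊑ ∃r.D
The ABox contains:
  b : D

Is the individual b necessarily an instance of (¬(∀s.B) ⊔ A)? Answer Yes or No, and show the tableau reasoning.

Yes

1. b : (¬(∀s.B) ⊔ A)?  L(b) = {D} ∪ {(∀s.B ⊓ ¬A)}
   clash {B, ¬B} at an ∃-successor — b ∈ (¬(∀s.B) ⊔ A)
2. Hence b : (¬(∀s.B) ⊔ A): entailed.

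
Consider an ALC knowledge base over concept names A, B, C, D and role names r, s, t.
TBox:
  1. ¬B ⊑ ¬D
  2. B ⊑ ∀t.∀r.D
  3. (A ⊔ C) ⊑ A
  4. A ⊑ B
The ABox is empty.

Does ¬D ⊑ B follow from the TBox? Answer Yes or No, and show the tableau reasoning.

1. ¬D ⊑ B  ⇔  (¬D ⊓ ¬B) unsat w.r.t. T
   open: L(x₀) ⊇ {¬A, ¬B, ¬C, ¬D}
2. Hence ¬D ⊑ B: not entailed.

No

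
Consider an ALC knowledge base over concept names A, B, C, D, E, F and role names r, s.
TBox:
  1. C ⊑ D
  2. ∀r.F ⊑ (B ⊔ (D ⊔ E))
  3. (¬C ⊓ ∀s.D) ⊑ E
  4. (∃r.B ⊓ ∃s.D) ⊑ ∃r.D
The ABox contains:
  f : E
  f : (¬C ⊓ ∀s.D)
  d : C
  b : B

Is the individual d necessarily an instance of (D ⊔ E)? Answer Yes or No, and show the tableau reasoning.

1. d : (D ⊔ E)?  L(d) = {C} ∪ {(¬D ⊓ ¬E)}
   clash {D, ¬D} at d — d ∈ (D ⊔ E)
2. Hence d : (D ⊔ E): entailed.

Yes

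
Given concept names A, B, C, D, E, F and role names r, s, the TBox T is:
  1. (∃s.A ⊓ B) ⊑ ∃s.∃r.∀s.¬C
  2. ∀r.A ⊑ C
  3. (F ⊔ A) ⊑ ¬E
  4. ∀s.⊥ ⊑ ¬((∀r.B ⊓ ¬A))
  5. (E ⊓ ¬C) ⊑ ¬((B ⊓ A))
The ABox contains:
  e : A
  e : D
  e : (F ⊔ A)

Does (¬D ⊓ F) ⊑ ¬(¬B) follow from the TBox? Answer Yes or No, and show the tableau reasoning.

1. (¬D ⊓ F) ⊑ ¬(¬B)  ⇔  ((¬D ⊓ F) ⊓ ¬B) unsat w.r.t. T
   open: L(x₀) ⊇ {F, ¬B, ¬D, ¬E, ∃r.¬A, …} (+ ∃-successors)
2. Hence (¬D ⊓ F) ⊑ ¬(¬B): not entailed.

No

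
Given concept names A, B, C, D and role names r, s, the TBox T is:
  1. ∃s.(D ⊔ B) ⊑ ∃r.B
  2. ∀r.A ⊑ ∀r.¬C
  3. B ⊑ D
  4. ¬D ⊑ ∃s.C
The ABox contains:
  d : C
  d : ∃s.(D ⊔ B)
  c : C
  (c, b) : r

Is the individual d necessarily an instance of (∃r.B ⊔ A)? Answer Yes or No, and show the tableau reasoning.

Yes

1. d : (∃r.B ⊔ A)?  L(d) = {C, ∃s.(D ⊔ B)} ∪ {(∀r.¬B ⊓ ¬A)}
   clash {B, ¬B} at an ∃-successor — d ∈ (∃r.B ⊔ A)
2. Hence d : (∃r.B ⊔ A): entailed.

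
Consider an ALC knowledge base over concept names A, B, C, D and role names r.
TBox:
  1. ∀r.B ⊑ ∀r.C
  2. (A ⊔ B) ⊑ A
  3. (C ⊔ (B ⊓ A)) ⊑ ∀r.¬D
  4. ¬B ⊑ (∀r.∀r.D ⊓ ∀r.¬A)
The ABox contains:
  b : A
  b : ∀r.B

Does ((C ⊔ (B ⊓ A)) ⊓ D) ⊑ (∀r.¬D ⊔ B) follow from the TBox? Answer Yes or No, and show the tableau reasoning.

1. ((C ⊔ (B ⊓ A)) ⊓ D) ⊑ (∀r.¬D ⊔ B)  ⇔  (((C ⊔ (B ⊓ A)) ⊓ D) ⊓ (∃r.D ⊓ ¬B)) unsat w.r.t. T
   all branches close; clash {B, ¬B} at x₀
2. Hence ((C ⊔ (B ⊓ A)) ⊓ D) ⊑ (∀r.¬D ⊔ B): entailed.

Yes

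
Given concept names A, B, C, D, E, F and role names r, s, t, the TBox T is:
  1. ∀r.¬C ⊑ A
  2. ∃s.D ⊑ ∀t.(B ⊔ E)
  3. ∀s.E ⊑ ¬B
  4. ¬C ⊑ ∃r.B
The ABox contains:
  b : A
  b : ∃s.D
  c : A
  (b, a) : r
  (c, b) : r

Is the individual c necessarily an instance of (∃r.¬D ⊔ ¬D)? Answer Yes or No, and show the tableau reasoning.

1. c : (∃r.¬D ⊔ ¬D)?  L(c) = {A} ∪ {(∀r.D ⊓ D)}
   open: L(c) ⊇ {A, C, D, ∀r.D, ∀s.¬D, …} (+ ∃-successors) — c ∉ (∃r.¬D ⊔ ¬D) possible
2. Hence c : (∃r.¬D ⊔ ¬D): not entailed.

No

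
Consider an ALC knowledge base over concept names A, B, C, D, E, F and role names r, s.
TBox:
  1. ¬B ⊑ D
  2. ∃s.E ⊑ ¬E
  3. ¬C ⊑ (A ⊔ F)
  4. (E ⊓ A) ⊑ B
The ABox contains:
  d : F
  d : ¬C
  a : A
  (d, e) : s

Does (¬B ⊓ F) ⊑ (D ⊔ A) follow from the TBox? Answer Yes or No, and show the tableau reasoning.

1. (¬B ⊓ F) ⊑ (D ⊔ A)  ⇔  ((¬B ⊓ F) ⊓ (¬D ⊓ ¬A)) unsat w.r.t. T
   all branches close; clash {D, ¬D} at x₀
2. Hence (¬B ⊓ F) ⊑ (D ⊔ A): entailed.

Yes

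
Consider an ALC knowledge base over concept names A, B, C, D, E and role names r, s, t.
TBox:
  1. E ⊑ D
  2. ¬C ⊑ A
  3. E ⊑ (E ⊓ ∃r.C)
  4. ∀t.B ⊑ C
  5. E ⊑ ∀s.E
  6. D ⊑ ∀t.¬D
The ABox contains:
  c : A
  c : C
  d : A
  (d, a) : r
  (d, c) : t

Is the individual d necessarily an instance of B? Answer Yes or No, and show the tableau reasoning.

1. d : B?  L(d) = {A} ∪ {¬B}
   open: L(d) ⊇ {A, ¬B, ¬D, ¬E, ∃t.¬B} (+ ∃-successors) — d ∉ B possible
2. Hence d : B: not entailed.

No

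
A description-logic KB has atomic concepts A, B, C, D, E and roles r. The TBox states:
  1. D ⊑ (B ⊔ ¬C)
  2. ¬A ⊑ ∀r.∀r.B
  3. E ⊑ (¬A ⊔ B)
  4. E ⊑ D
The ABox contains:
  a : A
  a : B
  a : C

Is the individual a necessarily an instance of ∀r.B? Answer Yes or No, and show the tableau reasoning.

No

1. a : ∀r.B?  L(a) = {A, B, C} ∪ {∃r.¬B}
   open: L(a) ⊇ {A, B, C, ¬D, ¬E, …} (+ ∃-successors) — a ∉ ∀r.B possible
2. Hence a : ∀r.B: not entailed.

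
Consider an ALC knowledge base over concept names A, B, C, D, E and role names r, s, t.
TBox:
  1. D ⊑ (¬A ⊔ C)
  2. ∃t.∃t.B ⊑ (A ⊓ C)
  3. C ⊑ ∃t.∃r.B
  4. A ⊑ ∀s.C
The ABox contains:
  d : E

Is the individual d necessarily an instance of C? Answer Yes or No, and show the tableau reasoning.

1. d : C?  L(d) = {E} ∪ {¬C}
   open: L(d) ⊇ {E, ¬A, ¬C, ¬D, ∀t.∀t.¬B} — d ∉ C possible
2. Hence d : C: not entailed.

No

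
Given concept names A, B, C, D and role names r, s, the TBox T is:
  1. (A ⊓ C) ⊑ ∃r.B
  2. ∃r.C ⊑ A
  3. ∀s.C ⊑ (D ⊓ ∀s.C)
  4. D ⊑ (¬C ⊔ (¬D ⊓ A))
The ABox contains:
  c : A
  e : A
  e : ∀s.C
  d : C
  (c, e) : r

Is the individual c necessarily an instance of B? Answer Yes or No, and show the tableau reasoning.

1. c : B?  L(c) = {A} ∪ {¬B}
   open: L(c) ⊇ {A, ¬B, ¬C, ¬D, ∃s.¬C} (+ ∃-successors) — c ∉ B possible
2. Hence c : B: not entailed.

No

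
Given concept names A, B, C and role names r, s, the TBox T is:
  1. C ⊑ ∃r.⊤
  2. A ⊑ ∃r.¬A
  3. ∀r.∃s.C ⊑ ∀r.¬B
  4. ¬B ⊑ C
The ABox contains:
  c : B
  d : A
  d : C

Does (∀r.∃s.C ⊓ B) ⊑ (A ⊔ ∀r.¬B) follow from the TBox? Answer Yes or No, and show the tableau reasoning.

Yes

1. (∀r.∃s.C ⊓ B) ⊑ (A ⊔ ∀r.¬B)  ⇔  ((∀r.∃s.C ⊓ B) ⊓ (¬A ⊓ ∃r.B)) unsat w.r.t. T
   all branches close; clash {B, ¬B} at an ∃-successor
2. Hence (∀r.∃s.C ⊓ B) ⊑ (A ⊔ ∀r.¬B): entailed.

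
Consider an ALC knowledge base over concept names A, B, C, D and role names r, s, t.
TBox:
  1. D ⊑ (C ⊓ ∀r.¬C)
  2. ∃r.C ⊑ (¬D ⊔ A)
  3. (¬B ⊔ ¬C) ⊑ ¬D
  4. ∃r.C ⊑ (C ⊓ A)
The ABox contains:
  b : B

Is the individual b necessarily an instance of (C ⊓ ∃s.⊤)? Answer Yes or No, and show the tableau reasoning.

No

1. b : (C ⊓ ∃s.⊤)?  L(b) = {B} ∪ {(¬C ⊔ ∀s.⊥)}
   open: L(b) ⊇ {B, C, ¬D, ∀r.¬C, ∀s.⊥} — b ∉ (C ⊓ ∃s.⊤) possible
2. Hence b : (C ⊓ ∃s.⊤): not entailed.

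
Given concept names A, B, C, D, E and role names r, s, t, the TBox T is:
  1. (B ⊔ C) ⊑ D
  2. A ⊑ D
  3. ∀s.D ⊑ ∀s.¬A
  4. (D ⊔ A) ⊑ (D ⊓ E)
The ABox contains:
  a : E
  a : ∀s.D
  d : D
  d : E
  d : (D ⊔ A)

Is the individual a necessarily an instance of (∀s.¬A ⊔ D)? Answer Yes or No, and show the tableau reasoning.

Yes

1. a : (∀s.¬A ⊔ D)?  L(a) = {E, ∀s.D} ∪ {(∃s.A ⊓ ¬D)}
   clash {D, ¬D} at a — a ∈ (∀s.¬A ⊔ D)
2. Hence a : (∀s.¬A ⊔ D): entailed.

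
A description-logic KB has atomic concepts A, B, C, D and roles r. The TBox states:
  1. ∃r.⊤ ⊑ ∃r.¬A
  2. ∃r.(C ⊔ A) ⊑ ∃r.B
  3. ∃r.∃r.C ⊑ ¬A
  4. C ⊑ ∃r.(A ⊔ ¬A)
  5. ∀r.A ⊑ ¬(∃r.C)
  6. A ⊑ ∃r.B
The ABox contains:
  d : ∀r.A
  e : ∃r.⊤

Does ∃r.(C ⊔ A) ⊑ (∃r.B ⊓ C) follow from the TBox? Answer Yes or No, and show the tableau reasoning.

1. ∃r.(C ⊔ A) ⊑ (∃r.B ⊓ C)  ⇔  (∃r.(C ⊔ A) ⊓ (∀r.¬B ⊔ ¬C)) unsat w.r.t. T
   apply at x₀: ∃r.(C ⊔ A)⊑∃r.B
   open: L(x₀) ⊇ {¬A, ¬C, ∃r.(C ⊔ A), ∃r.B, ∃r.¬A} (+ ∃-successors)
2. Hence ∃r.(C ⊔ A) ⊑ (∃r.B ⊓ C): not entailed.

No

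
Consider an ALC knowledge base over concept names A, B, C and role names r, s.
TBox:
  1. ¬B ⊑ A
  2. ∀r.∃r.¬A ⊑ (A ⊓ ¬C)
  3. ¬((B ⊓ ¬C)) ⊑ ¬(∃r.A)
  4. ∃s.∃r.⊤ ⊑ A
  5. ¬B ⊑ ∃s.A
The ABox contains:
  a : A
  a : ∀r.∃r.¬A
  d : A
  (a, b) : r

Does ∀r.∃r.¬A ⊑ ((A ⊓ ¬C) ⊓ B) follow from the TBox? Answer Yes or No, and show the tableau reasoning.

No

1. ∀r.∃r.¬A ⊑ ((A ⊓ ¬C) ⊓ B)  ⇔  (∀r.∃r.¬A ⊓ ((¬A ⊔ C) ⊔ ¬B)) unsat w.r.t. T
   apply at x₀: ∀r.∃r.¬A⊑(A ⊓ ¬C)
   open: L(x₀) ⊇ {A, ¬B, ¬C, ∀r.¬A, ∀r.∃r.¬A, …} (+ ∃-successors)
2. Hence ∀r.∃r.¬A ⊑ ((A ⊓ ¬C) ⊓ B): not entailed.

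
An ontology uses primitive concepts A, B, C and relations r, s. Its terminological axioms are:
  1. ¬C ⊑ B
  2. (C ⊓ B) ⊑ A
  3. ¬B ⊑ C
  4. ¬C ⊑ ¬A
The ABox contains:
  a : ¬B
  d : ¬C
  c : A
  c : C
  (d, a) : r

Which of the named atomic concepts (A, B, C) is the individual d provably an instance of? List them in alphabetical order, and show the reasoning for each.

{B}

1. d : A?  L(d) = {¬C} ∪ {¬A}
   apply at d: ¬C⊑B
   open: L(d) ⊇ {B, ¬A, ¬C} — d ∉ A possible
2. d : B?  L(d) = {¬C} ∪ {¬B}
   clash {C, ¬C} at d — d ∈ B
3. d : C?  L(d) = {¬C} ∪ {¬C}
   apply at d: ¬C⊑B; ¬C⊑¬A
   open: L(d) ⊇ {B, ¬A, ¬C} — d ∉ C possible
4. Entailed for d: {B}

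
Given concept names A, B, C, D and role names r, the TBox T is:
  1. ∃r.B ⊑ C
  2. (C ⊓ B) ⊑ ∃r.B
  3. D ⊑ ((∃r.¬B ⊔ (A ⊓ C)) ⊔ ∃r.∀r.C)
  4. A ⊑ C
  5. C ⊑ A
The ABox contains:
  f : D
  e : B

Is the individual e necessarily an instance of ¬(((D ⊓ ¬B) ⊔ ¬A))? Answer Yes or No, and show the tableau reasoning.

No

1. e : ¬(((D ⊓ ¬B) ⊔ ¬A))?  L(e) = {B} ∪ {((D ⊓ ¬B) ⊔ ¬A)}
   open: L(e) ⊇ {B, ¬A, ¬C, ¬D, ∀r.¬B} — e ∉ ¬(((D ⊓ ¬B) ⊔ ¬A)) possible
2. Hence e : ¬(((D ⊓ ¬B) ⊔ ¬A)): not entailed.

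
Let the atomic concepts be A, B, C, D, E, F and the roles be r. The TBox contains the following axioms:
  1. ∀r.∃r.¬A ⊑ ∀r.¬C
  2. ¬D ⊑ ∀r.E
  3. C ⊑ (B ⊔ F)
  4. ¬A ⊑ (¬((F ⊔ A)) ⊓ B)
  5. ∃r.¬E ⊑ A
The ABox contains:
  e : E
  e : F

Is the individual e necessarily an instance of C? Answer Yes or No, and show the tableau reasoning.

1. e : C?  L(e) = {E, F} ∪ {¬C}
   open: L(e) ⊇ {A, D, E, F, ¬C, …} (+ ∃-successors) — e ∉ C possible
2. Hence e : C: not entailed.

No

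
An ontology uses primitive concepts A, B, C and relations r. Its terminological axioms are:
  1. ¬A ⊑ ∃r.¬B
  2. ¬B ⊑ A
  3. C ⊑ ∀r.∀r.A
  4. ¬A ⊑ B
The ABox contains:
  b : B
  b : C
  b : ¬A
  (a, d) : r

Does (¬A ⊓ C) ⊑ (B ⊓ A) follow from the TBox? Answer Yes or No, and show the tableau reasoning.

1. (¬A ⊓ C) ⊑ (B ⊓ A)  ⇔  ((¬A ⊓ C) ⊓ (¬B ⊔ ¬A)) unsat w.r.t. T
   apply at x₀: ¬A⊑∃r.¬B; C⊑∀r.∀r.A; ¬A⊑B
   open: L(x₀) ⊇ {B, C, ¬A, ∀r.∀r.A, ∃r.¬B} (+ ∃-successors)
2. Hence (¬A ⊓ C) ⊑ (B ⊓ A): not entailed.

No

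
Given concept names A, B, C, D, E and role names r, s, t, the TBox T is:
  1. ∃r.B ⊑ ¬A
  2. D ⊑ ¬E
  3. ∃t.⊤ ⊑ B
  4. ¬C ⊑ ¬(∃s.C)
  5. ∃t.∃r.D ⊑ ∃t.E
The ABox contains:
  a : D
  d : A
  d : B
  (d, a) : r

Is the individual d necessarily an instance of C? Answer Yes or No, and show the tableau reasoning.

No

1. d : C?  L(d) = {A, B} ∪ {¬C}
   apply at d: ¬C⊑¬(∃s.C)
   open: L(d) ⊇ {A, B, ¬C, ¬D, ∀r.¬B, …} — d ∉ C possible
2. Hence d : C: not entailed.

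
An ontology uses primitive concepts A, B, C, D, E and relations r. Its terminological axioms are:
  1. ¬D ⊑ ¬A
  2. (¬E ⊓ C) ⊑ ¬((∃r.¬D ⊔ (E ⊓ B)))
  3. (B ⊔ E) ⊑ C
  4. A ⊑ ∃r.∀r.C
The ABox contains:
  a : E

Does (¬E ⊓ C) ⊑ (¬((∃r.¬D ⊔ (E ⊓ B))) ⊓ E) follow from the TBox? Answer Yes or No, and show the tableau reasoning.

No

1. (¬E ⊓ C) ⊑ (¬((∃r.¬D ⊔ (E ⊓ B))) ⊓ E)  ⇔  ((¬E ⊓ C) ⊓ ((∃r.¬D ⊔ (E ⊓ B)) ⊔ ¬E)) unsat w.r.t. T
   apply at x₀: (¬E ⊓ C)⊑¬((∃r.¬D ⊔ (E ⊓ B)))
   open: L(x₀) ⊇ {C, D, ¬A, ¬E, ∀r.D}
2. Hence (¬E ⊓ C) ⊑ (¬((∃r.¬D ⊔ (E ⊓ B))) ⊓ E): not entailed.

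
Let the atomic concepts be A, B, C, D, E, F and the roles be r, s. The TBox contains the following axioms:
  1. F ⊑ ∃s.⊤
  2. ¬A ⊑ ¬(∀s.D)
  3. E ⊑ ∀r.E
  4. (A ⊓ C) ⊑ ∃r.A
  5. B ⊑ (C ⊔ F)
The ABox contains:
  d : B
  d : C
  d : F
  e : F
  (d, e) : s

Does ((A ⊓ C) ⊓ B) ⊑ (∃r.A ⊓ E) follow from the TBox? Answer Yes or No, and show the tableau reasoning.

1. ((A ⊓ C) ⊓ B) ⊑ (∃r.A ⊓ E)  ⇔  (((A ⊓ C) ⊓ B) ⊓ (∀r.¬A ⊔ ¬E)) unsat w.r.t. T
   apply at x₀: (A ⊓ C)⊑∃r.A; B⊑(C ⊔ F)
   open: L(x₀) ⊇ {A, B, C, ¬E, ¬F, …} (+ ∃-successors)
2. Hence ((A ⊓ C) ⊓ B) ⊑ (∃r.A ⊓ E): not entailed.

No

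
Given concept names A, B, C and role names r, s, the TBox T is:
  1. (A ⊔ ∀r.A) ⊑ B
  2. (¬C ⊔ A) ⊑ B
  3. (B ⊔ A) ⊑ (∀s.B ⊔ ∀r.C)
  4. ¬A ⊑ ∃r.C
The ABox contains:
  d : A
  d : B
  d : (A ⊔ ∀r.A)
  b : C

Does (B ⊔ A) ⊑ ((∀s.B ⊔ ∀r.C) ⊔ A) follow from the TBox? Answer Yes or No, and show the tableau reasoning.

1. (B ⊔ A) ⊑ ((∀s.B ⊔ ∀r.C) ⊔ A)  ⇔  ((B ⊔ A) ⊓ ((∃s.¬B ⊓ ∃r.¬C) ⊓ ¬A)) unsat w.r.t. T
   all branches close; clash {A, ¬A} at x₀
2. Hence (B ⊔ A) ⊑ ((∀s.B ⊔ ∀r.C) ⊔ A): entailed.

Yes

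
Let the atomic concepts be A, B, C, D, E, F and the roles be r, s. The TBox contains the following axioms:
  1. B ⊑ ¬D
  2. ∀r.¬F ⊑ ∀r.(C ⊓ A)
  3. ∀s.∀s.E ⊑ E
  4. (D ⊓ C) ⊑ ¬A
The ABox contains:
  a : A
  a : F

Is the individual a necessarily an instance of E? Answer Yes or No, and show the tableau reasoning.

1. a : E?  L(a) = {A, F} ∪ {¬E}
   open: L(a) ⊇ {A, F, ¬B, ¬D, ¬E, …} (+ ∃-successors) — a ∉ E possible
2. Hence a : E: not entailed.

No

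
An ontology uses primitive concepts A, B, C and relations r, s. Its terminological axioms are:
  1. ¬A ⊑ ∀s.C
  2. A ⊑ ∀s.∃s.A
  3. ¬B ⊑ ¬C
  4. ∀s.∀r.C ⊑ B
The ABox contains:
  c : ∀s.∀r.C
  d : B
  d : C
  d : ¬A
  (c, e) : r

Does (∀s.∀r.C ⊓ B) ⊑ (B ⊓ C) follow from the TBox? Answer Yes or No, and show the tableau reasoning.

1. (∀s.∀r.C ⊓ B) ⊑ (B ⊓ C)  ⇔  ((∀s.∀r.C ⊓ B) ⊓ (¬B ⊔ ¬C)) unsat w.r.t. T
   open: L(x₀) ⊇ {A, B, ¬C, ∀s.∀r.C, ∀s.∃s.A}
2. Hence (∀s.∀r.C ⊓ B) ⊑ (B ⊓ C): not entailed.

No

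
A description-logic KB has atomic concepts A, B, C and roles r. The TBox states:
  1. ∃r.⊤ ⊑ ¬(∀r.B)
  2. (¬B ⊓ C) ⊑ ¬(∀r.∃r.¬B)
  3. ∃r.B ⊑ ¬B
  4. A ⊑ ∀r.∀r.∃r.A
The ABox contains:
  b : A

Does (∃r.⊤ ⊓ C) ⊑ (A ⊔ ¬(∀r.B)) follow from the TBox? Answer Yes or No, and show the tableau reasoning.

1. (∃r.⊤ ⊓ C) ⊑ (A ⊔ ¬(∀r.B))  ⇔  ((∃r.⊤ ⊓ C) ⊓ (¬A ⊓ ∀r.B)) unsat w.r.t. T
   all branches close; clash {B, ¬B} at an ∃-successor
2. Hence (∃r.⊤ ⊓ C) ⊑ (A ⊔ ¬(∀r.B)): entailed.

Yes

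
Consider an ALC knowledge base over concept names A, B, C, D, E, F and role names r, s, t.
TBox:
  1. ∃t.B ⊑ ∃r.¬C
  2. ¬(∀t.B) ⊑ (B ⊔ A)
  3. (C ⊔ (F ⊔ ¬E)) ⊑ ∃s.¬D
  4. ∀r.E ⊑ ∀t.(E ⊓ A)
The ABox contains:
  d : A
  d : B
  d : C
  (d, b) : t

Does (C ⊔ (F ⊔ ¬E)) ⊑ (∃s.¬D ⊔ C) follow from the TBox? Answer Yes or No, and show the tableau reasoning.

Yes

1. (C ⊔ (F ⊔ ¬E)) ⊑ (∃s.¬D ⊔ C)  ⇔  ((C ⊔ (F ⊔ ¬E)) ⊓ (∀s.D ⊓ ¬C)) unsat w.r.t. T
   all branches close; clash {D, ¬D} at an ∃-successor
2. Hence (C ⊔ (F ⊔ ¬E)) ⊑ (∃s.¬D ⊔ C): entailed.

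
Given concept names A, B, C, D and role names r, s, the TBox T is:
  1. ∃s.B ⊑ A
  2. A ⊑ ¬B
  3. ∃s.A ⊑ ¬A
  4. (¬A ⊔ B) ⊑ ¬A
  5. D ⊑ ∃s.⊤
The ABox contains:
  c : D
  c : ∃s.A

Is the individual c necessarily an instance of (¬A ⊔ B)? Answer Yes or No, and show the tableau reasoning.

Yes

1. c : (¬A ⊔ B)?  L(c) = {D, ∃s.A} ∪ {(A ⊓ ¬B)}
   clash {A, ¬A} at c — c ∈ (¬A ⊔ B)
2. Hence c : (¬A ⊔ B): entailed.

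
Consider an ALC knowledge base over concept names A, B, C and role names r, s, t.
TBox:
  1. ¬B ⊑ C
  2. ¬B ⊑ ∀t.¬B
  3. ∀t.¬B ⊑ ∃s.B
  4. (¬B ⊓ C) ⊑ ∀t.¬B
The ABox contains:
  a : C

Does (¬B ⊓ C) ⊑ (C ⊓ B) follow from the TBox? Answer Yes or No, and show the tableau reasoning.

No

1. (¬B ⊓ C) ⊑ (C ⊓ B)  ⇔  ((¬B ⊓ C) ⊓ (¬C ⊔ ¬B)) unsat w.r.t. T
   apply at x₀: ¬B⊑∀t.¬B; (¬B ⊓ C)⊑∀t.¬B
   open: L(x₀) ⊇ {C, ¬B, ∀t.¬B, ∃s.B} (+ ∃-successors)
2. Hence (¬B ⊓ C) ⊑ (C ⊓ B): not entailed.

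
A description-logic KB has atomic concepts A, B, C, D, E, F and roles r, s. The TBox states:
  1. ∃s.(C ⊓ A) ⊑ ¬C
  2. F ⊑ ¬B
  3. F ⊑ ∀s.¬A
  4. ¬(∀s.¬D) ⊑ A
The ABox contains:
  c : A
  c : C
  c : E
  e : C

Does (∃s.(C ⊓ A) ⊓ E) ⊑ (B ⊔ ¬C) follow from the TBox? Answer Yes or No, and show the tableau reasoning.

Yes

1. (∃s.(C ⊓ A) ⊓ E) ⊑ (B ⊔ ¬C)  ⇔  ((∃s.(C ⊓ A) ⊓ E) ⊓ (¬B ⊓ C)) unsat w.r.t. T
   all branches close; clash {C, ¬C} at x₀
2. Hence (∃s.(C ⊓ A) ⊓ E) ⊑ (B ⊔ ¬C): entailed.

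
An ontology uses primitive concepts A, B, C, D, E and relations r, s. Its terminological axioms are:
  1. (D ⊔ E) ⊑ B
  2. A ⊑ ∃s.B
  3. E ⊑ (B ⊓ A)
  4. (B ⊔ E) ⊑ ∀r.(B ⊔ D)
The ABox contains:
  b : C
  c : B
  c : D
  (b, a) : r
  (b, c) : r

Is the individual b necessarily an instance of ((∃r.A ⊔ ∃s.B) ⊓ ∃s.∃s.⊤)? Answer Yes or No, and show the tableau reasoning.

No

1. b : ((∃r.A ⊔ ∃s.B) ⊓ ∃s.∃s.⊤)?  L(b) = {C} ∪ {((∀r.¬A ⊓ ∀s.¬B) ⊔ ∀s.∀s.⊥)}
   open: L(b) ⊇ {C, ¬A, ¬B, ¬D, ¬E, …} — b ∉ ((∃r.A ⊔ ∃s.B) ⊓ ∃s.∃s.⊤) possible
2. Hence b : ((∃r.A ⊔ ∃s.B) ⊓ ∃s.∃s.⊤): not entailed.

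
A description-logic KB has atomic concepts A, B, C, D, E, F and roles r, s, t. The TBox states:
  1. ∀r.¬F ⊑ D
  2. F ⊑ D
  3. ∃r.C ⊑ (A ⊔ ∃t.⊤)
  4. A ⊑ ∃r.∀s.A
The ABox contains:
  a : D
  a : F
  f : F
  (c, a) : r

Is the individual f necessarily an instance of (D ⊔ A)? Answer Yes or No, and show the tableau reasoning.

1. f : (D ⊔ A)?  L(f) = {F} ∪ {(¬D ⊓ ¬A)}
   clash {D, ¬D} at f — f ∈ (D ⊔ A)
2. Hence f : (D ⊔ A): entailed.

Yes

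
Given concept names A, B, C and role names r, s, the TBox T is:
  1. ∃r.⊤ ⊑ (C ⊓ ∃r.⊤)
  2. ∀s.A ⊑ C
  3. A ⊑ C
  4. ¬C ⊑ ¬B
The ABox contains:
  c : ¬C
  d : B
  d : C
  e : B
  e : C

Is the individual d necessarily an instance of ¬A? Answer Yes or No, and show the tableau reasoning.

No

1. d : ¬A?  L(d) = {B, C} ∪ {A}
   open: L(d) ⊇ {A, B, C, ∀r.⊥} — d ∉ ¬A possible
2. Hence d : ¬A: not entailed.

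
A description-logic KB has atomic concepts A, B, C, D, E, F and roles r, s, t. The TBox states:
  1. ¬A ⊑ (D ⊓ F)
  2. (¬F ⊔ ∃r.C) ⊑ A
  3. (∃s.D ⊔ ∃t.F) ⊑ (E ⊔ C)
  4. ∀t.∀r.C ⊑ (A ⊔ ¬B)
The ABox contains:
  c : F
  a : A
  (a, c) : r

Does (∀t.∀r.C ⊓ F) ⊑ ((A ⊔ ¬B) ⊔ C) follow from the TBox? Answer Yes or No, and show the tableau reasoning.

Yes

1. (∀t.∀r.C ⊓ F) ⊑ ((A ⊔ ¬B) ⊔ C)  ⇔  ((∀t.∀r.C ⊓ F) ⊓ ((¬A ⊓ B) ⊓ ¬C)) unsat w.r.t. T
   all branches close; clash {A, ¬A} at x₀
2. Hence (∀t.∀r.C ⊓ F) ⊑ ((A ⊔ ¬B) ⊔ C): entailed.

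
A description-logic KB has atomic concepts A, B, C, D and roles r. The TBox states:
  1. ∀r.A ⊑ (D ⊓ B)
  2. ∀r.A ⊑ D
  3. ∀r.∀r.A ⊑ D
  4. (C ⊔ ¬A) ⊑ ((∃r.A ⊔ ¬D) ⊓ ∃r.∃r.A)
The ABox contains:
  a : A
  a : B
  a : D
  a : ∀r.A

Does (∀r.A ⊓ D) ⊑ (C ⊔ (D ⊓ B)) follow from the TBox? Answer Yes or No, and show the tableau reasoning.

Yes

1. (∀r.A ⊓ D) ⊑ (C ⊔ (D ⊓ B))  ⇔  ((∀r.A ⊓ D) ⊓ (¬C ⊓ (¬D ⊔ ¬B))) unsat w.r.t. T
   all branches close; clash {B, ¬B} at x₀
2. Hence (∀r.A ⊓ D) ⊑ (C ⊔ (D ⊓ B)): entailed.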